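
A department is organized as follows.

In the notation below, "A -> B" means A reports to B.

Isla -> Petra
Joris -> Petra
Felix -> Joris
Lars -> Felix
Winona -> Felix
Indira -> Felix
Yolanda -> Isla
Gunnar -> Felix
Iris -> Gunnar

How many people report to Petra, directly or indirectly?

Petra directly manages Isla, Joris. Under Isla: Yolanda (1). Under Joris: Felix, Gunnar, Iris, Indira, Winona, Lars (6). So Petra's organization is 2 direct reports plus everyone under them: 2 + 7 = 9.

9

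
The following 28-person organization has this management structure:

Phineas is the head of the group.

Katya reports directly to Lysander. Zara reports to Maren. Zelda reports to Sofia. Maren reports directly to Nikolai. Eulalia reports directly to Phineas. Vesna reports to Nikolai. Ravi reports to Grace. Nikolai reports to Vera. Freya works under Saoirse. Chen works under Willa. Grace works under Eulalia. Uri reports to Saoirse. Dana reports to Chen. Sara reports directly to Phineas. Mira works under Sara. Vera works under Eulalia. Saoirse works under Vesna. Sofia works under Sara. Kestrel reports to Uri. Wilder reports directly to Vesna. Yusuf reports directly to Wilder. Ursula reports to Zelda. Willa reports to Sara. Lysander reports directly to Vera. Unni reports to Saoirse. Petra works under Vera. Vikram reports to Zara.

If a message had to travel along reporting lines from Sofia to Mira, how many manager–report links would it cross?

2

Sofia is 1 level below Sara, and Mira is 1 level below Sara (their lowest common manager). The shortest path runs up from Sofia to Sara and back down to Mira: 1 + 1 = 2 links.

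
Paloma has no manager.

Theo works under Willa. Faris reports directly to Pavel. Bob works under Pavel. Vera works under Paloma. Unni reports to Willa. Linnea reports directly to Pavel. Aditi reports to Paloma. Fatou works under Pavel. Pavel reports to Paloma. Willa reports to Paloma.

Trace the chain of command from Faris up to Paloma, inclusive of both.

Faris reports to Pavel. Pavel reports to Paloma. Paloma is at the top.

Faris -> Pavel -> Paloma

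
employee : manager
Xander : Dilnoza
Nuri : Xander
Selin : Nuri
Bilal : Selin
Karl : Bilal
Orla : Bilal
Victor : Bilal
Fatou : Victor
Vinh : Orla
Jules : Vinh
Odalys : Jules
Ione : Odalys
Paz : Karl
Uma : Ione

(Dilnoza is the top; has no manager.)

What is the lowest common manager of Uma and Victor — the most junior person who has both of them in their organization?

Uma's chain of managers is Ione, Odalys, Jules, Vinh, Orla, Bilal, Selin, Nuri, Xander, Dilnoza. Victor's chain of managers is Bilal, Selin, Nuri, Xander, Dilnoza. The first manager that appears in both chains is Bilal.

Bilal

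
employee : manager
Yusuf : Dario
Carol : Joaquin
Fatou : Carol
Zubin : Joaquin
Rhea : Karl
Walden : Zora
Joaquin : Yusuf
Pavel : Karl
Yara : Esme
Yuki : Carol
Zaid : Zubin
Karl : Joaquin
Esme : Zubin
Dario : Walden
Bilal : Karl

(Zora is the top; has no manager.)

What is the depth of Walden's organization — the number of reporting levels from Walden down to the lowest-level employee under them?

6

The longest chain under Walden runs Walden → Dario → Yusuf → Joaquin → Zubin → Esme → Yara, which is 6 levels below Walden.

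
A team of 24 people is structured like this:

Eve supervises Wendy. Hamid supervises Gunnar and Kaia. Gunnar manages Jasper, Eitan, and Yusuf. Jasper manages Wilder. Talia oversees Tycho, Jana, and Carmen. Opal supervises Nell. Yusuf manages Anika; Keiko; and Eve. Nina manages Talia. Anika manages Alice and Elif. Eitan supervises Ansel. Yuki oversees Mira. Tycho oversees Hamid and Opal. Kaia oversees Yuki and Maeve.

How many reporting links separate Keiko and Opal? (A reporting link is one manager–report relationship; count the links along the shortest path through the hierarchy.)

Keiko is 4 levels below Tycho, and Opal is 1 level below Tycho (their lowest common manager). The shortest path runs up from Keiko to Tycho and back down to Opal: 4 + 1 = 5 links.

5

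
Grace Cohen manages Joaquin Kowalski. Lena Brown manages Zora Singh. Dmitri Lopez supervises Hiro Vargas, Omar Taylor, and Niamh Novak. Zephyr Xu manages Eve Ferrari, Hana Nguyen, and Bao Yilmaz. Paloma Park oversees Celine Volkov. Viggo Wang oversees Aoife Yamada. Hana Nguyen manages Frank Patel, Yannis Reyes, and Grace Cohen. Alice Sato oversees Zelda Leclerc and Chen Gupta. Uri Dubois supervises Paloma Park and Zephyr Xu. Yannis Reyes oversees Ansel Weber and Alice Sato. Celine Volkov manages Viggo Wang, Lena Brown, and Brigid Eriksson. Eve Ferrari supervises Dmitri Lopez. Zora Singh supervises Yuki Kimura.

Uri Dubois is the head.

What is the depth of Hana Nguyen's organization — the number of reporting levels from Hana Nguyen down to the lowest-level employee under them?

3

The longest chain under Hana Nguyen runs Hana Nguyen → Yannis Reyes → Alice Sato → Chen Gupta, which is 3 levels below Hana Nguyen.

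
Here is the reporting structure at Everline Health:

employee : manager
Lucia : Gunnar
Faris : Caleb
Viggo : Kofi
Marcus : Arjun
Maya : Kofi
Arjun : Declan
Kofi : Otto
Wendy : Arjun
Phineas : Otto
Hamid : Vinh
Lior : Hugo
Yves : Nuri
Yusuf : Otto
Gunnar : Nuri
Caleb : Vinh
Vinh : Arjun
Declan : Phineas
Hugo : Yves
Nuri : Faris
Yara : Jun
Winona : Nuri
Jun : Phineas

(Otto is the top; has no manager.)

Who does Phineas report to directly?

Otto

Phineas reports directly to Otto.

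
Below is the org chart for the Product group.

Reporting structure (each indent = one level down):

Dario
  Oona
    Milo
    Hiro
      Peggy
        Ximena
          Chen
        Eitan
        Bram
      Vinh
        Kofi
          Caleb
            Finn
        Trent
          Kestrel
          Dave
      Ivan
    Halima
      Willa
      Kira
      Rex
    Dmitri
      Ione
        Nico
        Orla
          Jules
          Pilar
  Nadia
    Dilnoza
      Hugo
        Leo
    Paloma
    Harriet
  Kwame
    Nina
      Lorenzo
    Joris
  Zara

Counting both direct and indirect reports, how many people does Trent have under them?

Trent directly manages Kestrel, Dave. Kestrel has no reports. Dave has no reports. So Trent's organization is 2 direct reports plus everyone under them: 1 + 1 = 2.

2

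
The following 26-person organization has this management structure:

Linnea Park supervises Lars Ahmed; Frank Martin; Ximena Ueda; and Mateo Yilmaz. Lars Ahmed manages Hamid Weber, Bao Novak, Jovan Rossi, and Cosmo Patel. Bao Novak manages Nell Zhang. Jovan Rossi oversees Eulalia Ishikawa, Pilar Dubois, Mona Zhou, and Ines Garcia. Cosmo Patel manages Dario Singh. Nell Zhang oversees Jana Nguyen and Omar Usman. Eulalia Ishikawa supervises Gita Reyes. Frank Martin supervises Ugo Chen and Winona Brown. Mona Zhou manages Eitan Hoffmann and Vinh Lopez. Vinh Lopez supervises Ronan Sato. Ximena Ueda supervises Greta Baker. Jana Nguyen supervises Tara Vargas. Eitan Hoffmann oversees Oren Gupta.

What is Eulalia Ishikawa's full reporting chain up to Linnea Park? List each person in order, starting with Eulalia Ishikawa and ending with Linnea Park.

Eulalia Ishikawa -> Jovan Rossi -> Lars Ahmed -> Linnea Park

Eulalia Ishikawa reports to Jovan Rossi. Jovan Rossi reports to Lars Ahmed. Lars Ahmed reports to Linnea Park. Linnea Park is at the top.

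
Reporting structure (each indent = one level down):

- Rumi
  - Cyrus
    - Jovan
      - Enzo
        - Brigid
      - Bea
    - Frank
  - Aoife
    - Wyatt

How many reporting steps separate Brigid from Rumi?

Chain from Brigid up to Rumi: Brigid → Enzo → Jovan → Cyrus → Rumi. That is 4 steps up, so Brigid is 4 levels below Rumi.

4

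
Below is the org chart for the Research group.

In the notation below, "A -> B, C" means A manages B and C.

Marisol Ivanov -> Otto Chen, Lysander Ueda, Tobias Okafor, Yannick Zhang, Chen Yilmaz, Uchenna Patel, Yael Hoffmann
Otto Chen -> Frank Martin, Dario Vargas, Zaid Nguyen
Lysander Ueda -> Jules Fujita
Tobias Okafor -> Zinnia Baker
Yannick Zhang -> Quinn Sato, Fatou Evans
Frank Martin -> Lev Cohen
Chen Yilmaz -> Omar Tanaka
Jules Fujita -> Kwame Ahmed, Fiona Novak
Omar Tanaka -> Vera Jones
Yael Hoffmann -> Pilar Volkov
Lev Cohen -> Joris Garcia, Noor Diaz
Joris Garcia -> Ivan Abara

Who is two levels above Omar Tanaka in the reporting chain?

Marisol Ivanov

Omar Tanaka reports to Chen Yilmaz, and Chen Yilmaz reports to Marisol Ivanov. So Omar Tanaka's skip-level manager is Marisol Ivanov.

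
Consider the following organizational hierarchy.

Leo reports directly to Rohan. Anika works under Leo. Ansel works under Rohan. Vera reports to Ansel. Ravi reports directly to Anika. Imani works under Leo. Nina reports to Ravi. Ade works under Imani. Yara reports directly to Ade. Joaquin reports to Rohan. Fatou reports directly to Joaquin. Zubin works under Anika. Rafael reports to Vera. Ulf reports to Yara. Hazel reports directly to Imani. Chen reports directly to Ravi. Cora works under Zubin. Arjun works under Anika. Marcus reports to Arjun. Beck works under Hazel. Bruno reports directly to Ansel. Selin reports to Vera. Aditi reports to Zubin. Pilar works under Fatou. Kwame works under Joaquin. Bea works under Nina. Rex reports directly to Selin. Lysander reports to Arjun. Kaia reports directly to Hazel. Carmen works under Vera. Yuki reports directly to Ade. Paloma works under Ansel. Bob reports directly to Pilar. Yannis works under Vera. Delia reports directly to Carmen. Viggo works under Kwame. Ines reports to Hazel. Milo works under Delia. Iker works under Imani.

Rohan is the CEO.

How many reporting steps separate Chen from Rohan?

Chain from Chen up to Rohan: Chen → Ravi → Anika → Leo → Rohan. That is 4 steps up, so Chen is 4 levels below Rohan.

4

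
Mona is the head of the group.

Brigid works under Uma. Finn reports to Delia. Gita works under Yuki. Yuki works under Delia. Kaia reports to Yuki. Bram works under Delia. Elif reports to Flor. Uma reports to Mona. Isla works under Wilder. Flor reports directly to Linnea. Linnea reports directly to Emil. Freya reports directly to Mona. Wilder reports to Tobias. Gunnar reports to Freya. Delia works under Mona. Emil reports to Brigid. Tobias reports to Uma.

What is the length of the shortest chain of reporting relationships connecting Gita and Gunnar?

Gita is 3 levels below Mona, and Gunnar is 2 levels below Mona (their lowest common manager). The shortest path runs up from Gita to Mona and back down to Gunnar: 3 + 2 = 5 links.

5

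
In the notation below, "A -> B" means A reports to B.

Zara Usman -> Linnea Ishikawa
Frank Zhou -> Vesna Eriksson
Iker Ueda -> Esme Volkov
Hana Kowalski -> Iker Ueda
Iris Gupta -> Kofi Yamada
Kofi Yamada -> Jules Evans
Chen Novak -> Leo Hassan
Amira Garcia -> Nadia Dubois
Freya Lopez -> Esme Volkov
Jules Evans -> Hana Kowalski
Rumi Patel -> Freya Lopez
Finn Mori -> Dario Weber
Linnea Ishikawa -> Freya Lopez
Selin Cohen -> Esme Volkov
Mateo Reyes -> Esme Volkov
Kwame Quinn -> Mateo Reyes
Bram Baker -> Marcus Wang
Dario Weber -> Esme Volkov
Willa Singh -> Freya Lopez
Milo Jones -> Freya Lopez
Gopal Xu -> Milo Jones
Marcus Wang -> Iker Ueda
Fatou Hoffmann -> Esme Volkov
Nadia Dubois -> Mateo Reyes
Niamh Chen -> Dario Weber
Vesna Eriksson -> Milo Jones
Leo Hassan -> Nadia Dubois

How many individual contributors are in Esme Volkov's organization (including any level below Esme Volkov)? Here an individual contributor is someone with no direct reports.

The people in Esme Volkov's organization with no one reporting to them are Selin Cohen, Fatou Hoffmann, Niamh Chen, Finn Mori, Iris Gupta, Bram Baker, Rumi Patel, Willa Singh, Gopal Xu, Frank Zhou, Zara Usman, Kwame Quinn, Chen Novak, Amira Garcia. That is 14.

14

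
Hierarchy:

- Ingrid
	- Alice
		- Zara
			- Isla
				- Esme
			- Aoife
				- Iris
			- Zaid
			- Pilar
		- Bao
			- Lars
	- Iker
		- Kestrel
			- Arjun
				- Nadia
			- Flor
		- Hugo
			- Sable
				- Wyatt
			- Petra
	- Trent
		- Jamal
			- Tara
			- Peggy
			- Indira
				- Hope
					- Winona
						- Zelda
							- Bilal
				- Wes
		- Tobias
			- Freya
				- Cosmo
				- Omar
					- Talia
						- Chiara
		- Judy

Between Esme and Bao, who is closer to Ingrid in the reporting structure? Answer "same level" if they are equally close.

Bao

Esme is 4 levels below Ingrid; Bao is 2. Bao is higher.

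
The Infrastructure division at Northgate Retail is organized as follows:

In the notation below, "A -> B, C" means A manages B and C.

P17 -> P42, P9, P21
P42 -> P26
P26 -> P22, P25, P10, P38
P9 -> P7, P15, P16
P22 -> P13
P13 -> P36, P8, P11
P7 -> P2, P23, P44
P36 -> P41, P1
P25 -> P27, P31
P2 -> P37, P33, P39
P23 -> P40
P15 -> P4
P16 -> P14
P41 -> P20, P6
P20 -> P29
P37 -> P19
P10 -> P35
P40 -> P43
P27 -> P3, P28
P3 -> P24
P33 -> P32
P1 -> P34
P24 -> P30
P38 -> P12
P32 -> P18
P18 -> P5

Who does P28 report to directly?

P27

P28 reports directly to P27.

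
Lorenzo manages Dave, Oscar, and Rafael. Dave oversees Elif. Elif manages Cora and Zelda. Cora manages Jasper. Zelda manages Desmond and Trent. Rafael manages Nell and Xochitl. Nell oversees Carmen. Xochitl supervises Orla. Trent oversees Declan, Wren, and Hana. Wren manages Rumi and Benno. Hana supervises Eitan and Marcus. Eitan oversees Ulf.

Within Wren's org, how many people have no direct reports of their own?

2

The people in Wren's organization with no one reporting to them are Benno, Rumi. That is 2.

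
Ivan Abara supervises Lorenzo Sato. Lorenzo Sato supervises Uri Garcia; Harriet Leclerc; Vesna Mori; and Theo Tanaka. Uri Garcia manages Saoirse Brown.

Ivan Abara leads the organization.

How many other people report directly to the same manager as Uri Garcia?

Uri Garcia reports to Lorenzo Sato. Lorenzo Sato's other direct reports are Harriet Leclerc, Vesna Mori, Theo Tanaka — 3 peers.

3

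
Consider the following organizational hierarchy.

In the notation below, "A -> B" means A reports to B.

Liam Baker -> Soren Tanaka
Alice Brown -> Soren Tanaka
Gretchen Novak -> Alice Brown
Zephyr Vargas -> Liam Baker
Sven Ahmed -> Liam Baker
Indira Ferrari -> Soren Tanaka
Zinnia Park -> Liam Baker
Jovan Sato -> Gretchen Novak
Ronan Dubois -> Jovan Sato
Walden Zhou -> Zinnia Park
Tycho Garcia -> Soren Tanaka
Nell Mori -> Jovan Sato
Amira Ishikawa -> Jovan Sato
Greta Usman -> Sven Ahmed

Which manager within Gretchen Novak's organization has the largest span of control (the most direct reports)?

Direct-report counts within Gretchen Novak's organization: Gretchen Novak has 1; Jovan Sato has 3. The largest is 3, held by Jovan Sato.

Jovan Sato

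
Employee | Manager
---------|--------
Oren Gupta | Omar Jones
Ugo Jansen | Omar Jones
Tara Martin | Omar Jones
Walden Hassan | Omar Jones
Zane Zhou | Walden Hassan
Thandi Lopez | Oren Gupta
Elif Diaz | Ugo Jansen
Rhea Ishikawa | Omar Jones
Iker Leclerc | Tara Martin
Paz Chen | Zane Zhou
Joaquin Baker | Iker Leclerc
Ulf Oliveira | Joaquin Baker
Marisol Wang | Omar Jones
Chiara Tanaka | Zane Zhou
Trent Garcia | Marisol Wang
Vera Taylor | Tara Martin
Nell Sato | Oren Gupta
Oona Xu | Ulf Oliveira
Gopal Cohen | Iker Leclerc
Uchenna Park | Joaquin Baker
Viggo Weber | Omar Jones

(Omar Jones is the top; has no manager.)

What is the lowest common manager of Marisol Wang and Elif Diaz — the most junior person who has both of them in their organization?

Marisol Wang's chain of managers is Omar Jones. Elif Diaz's chain of managers is Ugo Jansen, Omar Jones. The first manager that appears in both chains is Omar Jones.

Omar Jones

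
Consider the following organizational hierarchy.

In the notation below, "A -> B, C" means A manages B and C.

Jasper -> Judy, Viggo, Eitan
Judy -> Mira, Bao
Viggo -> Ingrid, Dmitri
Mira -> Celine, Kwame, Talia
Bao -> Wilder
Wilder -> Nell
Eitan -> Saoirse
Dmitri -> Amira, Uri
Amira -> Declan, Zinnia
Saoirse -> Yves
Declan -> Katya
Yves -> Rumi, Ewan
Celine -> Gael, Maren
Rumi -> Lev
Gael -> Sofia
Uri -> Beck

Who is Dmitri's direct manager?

Viggo

Dmitri reports directly to Viggo.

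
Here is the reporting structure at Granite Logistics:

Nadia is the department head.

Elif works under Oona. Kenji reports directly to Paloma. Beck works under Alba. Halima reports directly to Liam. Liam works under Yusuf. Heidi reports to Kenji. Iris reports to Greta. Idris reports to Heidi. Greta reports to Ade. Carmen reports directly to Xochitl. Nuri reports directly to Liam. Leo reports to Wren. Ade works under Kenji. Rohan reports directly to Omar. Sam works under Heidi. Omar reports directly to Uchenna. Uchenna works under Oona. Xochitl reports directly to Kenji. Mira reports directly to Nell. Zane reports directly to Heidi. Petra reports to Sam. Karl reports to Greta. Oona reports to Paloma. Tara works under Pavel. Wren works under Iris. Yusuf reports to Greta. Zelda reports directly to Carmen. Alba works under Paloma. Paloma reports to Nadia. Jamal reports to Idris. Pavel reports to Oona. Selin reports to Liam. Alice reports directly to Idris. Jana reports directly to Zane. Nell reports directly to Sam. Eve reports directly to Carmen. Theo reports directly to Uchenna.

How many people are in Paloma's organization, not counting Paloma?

Paloma directly manages Kenji, Oona, Alba. Under Kenji: Xochitl, Carmen, Zelda, Eve, Ade, Greta, Karl, Yusuf, Liam, Halima, Selin, Nuri, Iris, Wren, Leo, Heidi, Zane, Jana, Idris, Alice, Jamal, Sam, Petra, Nell, Mira (25). Under Oona: Elif, Uchenna, Omar, Rohan, Theo, Pavel, Tara (7). Under Alba: Beck (1). So Paloma's organization is 3 direct reports plus everyone under them: 26 + 8 + 2 = 36.

36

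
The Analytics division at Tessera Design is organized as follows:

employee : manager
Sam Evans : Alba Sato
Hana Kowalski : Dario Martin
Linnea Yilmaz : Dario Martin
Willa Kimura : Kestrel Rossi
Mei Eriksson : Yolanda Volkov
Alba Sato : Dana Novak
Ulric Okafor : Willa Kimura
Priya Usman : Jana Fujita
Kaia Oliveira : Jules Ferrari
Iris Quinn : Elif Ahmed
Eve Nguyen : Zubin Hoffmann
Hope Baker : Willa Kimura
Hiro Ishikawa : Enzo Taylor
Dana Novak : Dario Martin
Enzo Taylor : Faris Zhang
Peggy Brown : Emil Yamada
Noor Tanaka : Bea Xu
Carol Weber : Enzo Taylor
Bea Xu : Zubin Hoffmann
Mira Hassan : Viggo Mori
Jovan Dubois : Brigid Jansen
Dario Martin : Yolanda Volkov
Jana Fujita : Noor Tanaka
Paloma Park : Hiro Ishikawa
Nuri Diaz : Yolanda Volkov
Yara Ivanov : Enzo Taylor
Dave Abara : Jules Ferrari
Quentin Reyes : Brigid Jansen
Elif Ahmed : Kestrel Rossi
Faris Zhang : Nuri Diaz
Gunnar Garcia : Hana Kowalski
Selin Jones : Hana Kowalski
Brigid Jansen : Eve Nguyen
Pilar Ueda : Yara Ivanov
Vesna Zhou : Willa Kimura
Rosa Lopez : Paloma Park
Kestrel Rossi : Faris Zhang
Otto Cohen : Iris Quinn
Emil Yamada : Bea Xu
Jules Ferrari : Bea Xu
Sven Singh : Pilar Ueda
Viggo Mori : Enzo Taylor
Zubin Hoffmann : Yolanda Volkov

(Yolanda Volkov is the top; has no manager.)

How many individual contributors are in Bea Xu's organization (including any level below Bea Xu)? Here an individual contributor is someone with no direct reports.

4

The people in Bea Xu's organization with no one reporting to them are Peggy Brown, Priya Usman, Dave Abara, Kaia Oliveira. That is 4.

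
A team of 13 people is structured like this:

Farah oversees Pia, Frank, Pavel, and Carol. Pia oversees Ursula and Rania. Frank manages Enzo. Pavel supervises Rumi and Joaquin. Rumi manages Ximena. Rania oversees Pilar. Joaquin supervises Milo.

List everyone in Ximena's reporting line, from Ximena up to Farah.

Ximena -> Rumi -> Pavel -> Farah

Ximena reports to Rumi. Rumi reports to Pavel. Pavel reports to Farah. Farah is at the top.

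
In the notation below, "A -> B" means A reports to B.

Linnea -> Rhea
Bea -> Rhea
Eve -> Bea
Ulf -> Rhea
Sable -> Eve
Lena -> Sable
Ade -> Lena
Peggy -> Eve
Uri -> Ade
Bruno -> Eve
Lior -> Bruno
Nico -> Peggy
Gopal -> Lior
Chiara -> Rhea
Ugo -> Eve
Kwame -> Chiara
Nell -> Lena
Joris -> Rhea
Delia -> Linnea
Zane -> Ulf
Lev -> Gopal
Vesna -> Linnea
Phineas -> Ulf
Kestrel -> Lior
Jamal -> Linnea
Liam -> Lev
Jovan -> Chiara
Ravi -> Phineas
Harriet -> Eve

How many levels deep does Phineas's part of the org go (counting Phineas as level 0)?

The longest chain under Phineas runs Phineas → Ravi, which is 1 level below Phineas.

1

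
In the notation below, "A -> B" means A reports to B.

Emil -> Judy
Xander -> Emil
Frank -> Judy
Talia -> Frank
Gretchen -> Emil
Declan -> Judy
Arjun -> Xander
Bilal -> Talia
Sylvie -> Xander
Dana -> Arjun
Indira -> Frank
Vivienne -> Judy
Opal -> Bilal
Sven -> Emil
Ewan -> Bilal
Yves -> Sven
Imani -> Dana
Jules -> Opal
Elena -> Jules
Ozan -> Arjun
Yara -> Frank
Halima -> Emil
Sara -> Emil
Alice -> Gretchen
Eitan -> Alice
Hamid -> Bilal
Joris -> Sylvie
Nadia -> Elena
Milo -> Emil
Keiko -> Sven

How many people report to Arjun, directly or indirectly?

3

Arjun directly manages Dana, Ozan. Under Dana: Imani (1). Ozan has no reports. So Arjun's organization is 2 direct reports plus everyone under them: 2 + 1 = 3.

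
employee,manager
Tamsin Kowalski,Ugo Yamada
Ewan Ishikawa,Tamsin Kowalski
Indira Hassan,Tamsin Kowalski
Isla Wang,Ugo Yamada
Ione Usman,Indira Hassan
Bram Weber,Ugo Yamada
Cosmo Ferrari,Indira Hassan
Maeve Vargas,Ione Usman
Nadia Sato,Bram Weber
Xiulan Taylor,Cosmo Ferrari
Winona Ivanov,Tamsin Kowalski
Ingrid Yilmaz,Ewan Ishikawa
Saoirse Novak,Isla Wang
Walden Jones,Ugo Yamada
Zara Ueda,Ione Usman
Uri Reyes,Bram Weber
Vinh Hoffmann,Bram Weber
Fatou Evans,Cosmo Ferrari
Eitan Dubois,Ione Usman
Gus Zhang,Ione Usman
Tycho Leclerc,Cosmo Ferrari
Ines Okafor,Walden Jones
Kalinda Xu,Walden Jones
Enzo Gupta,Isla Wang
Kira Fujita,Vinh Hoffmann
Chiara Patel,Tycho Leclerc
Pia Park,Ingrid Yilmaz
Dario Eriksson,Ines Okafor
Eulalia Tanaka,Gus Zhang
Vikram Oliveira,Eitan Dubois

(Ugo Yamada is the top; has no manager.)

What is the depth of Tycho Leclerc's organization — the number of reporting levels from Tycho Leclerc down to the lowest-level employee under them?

The longest chain under Tycho Leclerc runs Tycho Leclerc → Chiara Patel, which is 1 level below Tycho Leclerc.

1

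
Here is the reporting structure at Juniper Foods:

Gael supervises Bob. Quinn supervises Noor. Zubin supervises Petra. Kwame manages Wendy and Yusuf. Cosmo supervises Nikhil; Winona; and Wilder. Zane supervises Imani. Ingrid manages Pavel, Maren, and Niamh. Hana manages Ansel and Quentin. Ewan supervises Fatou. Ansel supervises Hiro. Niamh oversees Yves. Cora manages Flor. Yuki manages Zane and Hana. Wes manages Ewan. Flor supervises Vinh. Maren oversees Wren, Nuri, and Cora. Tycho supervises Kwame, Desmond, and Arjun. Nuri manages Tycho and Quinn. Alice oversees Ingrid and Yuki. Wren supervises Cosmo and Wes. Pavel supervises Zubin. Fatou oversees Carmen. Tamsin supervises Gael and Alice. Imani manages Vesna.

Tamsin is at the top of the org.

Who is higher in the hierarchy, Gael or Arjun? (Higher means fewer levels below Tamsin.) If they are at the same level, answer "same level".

Gael

Gael is 1 level below Tamsin; Arjun is 6. Gael is higher.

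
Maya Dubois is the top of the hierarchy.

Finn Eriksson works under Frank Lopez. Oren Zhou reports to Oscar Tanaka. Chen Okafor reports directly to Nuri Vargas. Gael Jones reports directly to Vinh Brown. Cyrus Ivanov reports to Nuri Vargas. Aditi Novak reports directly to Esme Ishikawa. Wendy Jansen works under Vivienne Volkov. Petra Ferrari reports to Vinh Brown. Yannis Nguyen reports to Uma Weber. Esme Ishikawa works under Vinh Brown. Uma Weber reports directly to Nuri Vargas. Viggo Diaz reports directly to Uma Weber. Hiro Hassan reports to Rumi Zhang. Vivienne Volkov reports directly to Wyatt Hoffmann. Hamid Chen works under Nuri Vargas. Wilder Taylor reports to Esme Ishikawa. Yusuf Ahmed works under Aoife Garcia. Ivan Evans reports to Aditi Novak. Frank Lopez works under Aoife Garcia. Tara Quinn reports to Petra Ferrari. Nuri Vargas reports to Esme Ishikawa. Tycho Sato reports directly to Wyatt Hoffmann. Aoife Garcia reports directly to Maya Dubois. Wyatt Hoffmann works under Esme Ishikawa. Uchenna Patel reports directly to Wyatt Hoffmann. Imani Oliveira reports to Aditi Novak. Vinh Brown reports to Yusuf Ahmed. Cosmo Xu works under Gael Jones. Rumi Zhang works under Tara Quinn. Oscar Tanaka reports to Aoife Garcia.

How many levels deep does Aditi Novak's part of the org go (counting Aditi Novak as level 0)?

The longest chain under Aditi Novak runs Aditi Novak → Ivan Evans, which is 1 level below Aditi Novak.

1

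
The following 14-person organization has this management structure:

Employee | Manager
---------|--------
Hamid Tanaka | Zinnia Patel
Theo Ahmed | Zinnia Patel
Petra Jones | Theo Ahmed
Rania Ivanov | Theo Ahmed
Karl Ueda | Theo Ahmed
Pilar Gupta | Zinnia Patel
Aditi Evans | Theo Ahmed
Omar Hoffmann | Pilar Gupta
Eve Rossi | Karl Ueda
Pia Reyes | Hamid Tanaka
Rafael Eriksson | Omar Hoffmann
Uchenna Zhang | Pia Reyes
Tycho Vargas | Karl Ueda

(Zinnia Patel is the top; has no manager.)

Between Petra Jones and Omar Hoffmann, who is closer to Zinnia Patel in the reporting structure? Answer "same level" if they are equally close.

same level

Both Petra Jones and Omar Hoffmann are 2 levels below Zinnia Patel.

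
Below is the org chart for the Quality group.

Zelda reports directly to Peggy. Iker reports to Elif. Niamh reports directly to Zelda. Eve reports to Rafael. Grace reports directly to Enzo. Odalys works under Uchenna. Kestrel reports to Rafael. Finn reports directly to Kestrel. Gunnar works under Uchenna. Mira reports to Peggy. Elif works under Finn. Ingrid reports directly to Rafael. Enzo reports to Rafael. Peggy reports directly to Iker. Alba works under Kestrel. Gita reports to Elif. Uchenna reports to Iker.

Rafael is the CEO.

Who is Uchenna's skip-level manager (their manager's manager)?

Elif

Uchenna reports to Iker, and Iker reports to Elif. So Uchenna's skip-level manager is Elif.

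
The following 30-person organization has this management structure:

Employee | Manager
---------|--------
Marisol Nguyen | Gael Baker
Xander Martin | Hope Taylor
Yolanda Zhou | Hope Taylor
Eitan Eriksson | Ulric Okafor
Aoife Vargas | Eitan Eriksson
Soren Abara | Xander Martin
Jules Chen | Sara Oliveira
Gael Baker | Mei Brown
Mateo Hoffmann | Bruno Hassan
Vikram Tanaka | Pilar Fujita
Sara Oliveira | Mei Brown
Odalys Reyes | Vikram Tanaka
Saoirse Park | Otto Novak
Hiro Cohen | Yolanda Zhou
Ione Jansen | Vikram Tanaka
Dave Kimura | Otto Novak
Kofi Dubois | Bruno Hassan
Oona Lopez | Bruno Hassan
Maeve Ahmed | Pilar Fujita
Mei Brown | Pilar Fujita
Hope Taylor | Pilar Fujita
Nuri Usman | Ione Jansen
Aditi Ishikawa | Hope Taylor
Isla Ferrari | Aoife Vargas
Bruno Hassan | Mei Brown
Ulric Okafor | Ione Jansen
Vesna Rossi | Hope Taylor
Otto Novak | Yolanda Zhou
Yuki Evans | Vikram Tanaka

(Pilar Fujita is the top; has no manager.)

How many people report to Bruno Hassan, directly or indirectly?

Bruno Hassan directly manages Mateo Hoffmann, Kofi Dubois, Oona Lopez. Mateo Hoffmann has no reports. Kofi Dubois has no reports. Oona Lopez has no reports. So Bruno Hassan's organization is 3 direct reports plus everyone under them: 1 + 1 + 1 = 3.

3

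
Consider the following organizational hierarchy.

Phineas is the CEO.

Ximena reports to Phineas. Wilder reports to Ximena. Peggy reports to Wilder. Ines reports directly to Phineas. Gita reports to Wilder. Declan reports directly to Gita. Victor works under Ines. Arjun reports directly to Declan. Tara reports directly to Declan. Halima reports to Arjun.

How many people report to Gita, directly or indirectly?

Gita directly manages Declan. Under Declan: Tara, Arjun, Halima (3). That's 4 in total.

4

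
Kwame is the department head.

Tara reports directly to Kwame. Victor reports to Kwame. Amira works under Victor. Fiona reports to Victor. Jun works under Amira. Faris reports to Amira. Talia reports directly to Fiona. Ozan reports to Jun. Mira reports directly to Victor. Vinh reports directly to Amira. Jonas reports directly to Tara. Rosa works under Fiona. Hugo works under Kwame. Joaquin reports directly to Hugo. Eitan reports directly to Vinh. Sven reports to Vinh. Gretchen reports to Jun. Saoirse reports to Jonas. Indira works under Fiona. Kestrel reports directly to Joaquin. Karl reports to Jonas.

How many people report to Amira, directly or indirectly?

7

Amira directly manages Jun, Faris, Vinh. Under Jun: Gretchen, Ozan (2). Faris has no reports. Under Vinh: Sven, Eitan (2). So Amira's organization is 3 direct reports plus everyone under them: 3 + 1 + 3 = 7.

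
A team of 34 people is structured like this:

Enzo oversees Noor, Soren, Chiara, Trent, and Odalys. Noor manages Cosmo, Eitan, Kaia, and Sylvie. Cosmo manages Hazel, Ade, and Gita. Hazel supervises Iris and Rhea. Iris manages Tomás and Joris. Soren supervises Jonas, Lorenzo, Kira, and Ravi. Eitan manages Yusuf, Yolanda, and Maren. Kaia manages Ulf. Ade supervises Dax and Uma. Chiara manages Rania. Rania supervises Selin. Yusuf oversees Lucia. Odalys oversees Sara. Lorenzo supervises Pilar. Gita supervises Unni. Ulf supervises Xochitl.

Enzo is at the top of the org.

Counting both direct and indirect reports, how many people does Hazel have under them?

Hazel directly manages Iris, Rhea. Under Iris: Joris, Tomás (2). Rhea has no reports. So Hazel's organization is 2 direct reports plus everyone under them: 3 + 1 = 4.

4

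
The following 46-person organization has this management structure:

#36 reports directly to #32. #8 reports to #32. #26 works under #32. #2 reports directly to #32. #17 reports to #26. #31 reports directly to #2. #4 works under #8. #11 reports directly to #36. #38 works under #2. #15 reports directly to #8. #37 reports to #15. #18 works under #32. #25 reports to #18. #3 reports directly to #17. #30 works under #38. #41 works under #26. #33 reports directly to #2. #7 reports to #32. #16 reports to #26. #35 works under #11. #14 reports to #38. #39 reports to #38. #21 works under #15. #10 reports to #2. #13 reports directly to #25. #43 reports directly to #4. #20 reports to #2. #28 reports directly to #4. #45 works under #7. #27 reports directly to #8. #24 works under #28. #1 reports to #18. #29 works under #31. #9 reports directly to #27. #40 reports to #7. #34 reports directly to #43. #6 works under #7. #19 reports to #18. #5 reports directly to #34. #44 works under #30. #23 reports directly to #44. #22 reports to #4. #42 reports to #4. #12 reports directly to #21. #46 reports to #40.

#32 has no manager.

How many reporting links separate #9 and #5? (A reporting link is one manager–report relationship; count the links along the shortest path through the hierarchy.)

#9 is 2 levels below #8, and #5 is 4 levels below #8 (their lowest common manager). The shortest path runs up from #9 to #8 and back down to #5: 2 + 4 = 6 links.

6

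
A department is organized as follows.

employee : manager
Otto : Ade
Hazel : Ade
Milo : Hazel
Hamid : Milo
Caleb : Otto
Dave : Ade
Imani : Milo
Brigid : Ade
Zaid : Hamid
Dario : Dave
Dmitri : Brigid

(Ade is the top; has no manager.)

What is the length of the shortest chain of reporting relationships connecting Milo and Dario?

Milo is 2 levels below Ade, and Dario is 2 levels below Ade (their lowest common manager). The shortest path runs up from Milo to Ade and back down to Dario: 2 + 2 = 4 links.

4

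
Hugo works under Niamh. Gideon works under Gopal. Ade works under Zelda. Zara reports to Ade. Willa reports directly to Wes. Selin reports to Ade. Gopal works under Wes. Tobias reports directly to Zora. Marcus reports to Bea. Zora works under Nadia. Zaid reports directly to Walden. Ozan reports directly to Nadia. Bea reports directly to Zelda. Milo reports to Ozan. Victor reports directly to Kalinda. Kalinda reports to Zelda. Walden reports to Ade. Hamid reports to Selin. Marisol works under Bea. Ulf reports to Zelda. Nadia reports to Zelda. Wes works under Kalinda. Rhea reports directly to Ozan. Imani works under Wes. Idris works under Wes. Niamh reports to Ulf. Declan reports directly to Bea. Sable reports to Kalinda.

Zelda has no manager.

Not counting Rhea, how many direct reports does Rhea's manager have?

1

Rhea reports to Ozan. Ozan's other direct reports are Milo — 1 peer.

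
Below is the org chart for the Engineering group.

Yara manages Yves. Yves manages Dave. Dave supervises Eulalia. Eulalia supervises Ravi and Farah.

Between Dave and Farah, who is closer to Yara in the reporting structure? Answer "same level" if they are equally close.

Dave is 2 levels below Yara; Farah is 4. Dave is higher.

Dave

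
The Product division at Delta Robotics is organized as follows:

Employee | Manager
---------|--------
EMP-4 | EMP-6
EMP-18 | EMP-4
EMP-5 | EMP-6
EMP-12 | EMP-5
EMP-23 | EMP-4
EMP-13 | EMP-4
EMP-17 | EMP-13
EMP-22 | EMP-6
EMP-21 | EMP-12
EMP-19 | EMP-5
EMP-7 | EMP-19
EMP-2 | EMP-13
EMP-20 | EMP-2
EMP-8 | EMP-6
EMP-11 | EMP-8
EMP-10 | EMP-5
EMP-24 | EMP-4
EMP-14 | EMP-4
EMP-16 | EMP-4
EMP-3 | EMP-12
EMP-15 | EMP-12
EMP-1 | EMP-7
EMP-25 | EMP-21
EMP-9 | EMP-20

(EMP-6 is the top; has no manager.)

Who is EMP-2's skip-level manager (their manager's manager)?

EMP-4

EMP-2 reports to EMP-13, and EMP-13 reports to EMP-4. So EMP-2's skip-level manager is EMP-4.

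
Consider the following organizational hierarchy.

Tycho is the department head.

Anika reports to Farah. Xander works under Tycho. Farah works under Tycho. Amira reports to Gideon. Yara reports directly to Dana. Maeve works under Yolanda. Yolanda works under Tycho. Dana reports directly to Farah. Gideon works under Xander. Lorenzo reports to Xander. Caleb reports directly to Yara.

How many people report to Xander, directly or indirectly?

3

Xander directly manages Lorenzo, Gideon. Lorenzo has no reports. Under Gideon: Amira (1). So Xander's organization is 2 direct reports plus everyone under them: 1 + 2 = 3.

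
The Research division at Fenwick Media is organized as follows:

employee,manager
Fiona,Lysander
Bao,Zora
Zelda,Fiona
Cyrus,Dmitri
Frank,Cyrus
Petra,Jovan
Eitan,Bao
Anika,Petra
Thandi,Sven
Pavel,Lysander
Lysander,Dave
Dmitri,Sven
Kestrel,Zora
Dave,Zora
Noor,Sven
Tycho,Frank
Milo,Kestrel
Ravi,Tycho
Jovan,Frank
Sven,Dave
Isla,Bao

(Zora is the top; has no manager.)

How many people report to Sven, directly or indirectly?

Sven directly manages Noor, Dmitri, Thandi. Noor has no reports. Under Dmitri: Cyrus, Frank, Tycho, Ravi, Jovan, Petra, Anika (7). Thandi has no reports. So Sven's organization is 3 direct reports plus everyone under them: 1 + 8 + 1 = 10.

10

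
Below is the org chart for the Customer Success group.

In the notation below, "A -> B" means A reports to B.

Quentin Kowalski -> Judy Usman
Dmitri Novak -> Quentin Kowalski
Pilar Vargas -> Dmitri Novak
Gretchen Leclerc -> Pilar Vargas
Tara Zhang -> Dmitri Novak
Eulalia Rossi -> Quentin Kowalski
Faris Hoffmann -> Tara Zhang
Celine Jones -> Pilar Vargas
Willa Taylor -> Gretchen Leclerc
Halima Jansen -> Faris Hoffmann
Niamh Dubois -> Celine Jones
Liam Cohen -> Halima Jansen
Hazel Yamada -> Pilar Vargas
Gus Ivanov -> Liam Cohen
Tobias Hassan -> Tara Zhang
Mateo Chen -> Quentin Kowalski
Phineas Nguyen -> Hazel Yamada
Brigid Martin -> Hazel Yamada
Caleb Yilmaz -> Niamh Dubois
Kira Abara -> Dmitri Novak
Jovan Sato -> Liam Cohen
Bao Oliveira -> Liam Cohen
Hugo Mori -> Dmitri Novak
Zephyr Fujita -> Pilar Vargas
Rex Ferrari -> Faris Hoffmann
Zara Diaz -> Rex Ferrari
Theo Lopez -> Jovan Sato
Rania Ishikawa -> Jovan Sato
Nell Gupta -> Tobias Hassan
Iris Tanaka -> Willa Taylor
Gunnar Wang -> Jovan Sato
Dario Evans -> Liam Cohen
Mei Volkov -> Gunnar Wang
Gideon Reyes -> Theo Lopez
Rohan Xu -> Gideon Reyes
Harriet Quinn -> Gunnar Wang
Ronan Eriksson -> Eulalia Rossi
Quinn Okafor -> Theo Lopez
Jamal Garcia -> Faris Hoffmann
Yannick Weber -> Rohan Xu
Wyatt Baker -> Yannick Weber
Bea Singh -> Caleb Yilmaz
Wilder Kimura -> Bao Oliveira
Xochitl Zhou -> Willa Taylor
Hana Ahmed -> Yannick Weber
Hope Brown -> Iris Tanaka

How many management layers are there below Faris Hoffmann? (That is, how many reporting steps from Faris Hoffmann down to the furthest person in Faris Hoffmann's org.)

The longest chain under Faris Hoffmann runs Faris Hoffmann → Halima Jansen → Liam Cohen → Jovan Sato → Theo Lopez → Gideon Reyes → Rohan Xu → Yannick Weber → Hana Ahmed, which is 8 levels below Faris Hoffmann.

8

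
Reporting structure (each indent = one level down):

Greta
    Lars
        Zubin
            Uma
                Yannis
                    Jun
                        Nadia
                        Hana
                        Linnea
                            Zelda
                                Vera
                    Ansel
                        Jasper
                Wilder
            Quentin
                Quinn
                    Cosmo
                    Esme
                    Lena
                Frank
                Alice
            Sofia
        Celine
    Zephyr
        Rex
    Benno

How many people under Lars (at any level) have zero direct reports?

12

The people in Lars's organization with no one reporting to them are Celine, Sofia, Alice, Frank, Lena, Esme, Cosmo, Wilder, Jasper, Vera, Hana, Nadia. That is 12.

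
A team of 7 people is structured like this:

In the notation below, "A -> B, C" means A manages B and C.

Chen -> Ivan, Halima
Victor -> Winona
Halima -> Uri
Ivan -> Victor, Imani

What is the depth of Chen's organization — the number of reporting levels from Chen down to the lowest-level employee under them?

3

The longest chain under Chen runs Chen → Ivan → Victor → Winona, which is 3 levels below Chen.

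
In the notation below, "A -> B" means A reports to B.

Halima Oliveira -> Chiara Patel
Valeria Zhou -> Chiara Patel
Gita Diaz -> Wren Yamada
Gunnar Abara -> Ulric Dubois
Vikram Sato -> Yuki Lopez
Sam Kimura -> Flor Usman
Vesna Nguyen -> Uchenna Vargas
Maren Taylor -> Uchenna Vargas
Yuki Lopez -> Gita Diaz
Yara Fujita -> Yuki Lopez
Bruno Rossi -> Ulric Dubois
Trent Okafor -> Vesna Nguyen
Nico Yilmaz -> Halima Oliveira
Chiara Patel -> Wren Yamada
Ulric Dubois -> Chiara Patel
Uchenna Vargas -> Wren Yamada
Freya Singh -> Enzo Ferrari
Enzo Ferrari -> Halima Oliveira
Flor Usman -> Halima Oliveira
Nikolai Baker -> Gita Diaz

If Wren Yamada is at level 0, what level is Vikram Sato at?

Chain from Vikram Sato up to Wren Yamada: Vikram Sato → Yuki Lopez → Gita Diaz → Wren Yamada. That is 3 steps up, so Vikram Sato is 3 levels below Wren Yamada.

3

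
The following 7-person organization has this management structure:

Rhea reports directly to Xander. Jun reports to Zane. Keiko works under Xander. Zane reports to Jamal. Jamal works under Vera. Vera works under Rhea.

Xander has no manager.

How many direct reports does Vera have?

1

Vera directly manages Jamal. That is 1 direct report.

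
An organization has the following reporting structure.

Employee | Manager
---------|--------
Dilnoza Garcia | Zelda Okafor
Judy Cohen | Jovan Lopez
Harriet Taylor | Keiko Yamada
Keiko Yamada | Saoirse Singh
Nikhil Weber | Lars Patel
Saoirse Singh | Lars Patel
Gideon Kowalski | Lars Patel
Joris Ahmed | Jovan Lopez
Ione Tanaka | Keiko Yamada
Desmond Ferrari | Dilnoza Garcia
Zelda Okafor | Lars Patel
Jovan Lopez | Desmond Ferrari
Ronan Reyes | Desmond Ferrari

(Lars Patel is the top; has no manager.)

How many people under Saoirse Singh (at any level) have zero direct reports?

The people in Saoirse Singh's organization with no one reporting to them are Ione Tanaka, Harriet Taylor. That is 2.

2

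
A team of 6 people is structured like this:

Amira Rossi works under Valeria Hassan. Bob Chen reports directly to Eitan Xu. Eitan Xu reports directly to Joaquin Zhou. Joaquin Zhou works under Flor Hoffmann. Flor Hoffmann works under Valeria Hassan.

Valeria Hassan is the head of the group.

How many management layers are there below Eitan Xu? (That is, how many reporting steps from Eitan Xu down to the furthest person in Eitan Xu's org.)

1

The longest chain under Eitan Xu runs Eitan Xu → Bob Chen, which is 1 level below Eitan Xu.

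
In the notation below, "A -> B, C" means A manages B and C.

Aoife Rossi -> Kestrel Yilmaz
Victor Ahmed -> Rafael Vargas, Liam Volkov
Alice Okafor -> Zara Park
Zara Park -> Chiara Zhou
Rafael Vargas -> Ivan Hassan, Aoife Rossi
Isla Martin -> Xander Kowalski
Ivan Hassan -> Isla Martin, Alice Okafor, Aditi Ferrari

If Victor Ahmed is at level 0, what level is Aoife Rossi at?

2

Chain from Aoife Rossi up to Victor Ahmed: Aoife Rossi → Rafael Vargas → Victor Ahmed. That is 2 steps up, so Aoife Rossi is 2 levels below Victor Ahmed.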